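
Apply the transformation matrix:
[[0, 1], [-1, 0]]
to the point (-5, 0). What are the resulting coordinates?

Matrix multiplication:
[[0, 1], [-1, 0]] × [-5, 0]ᵀ
= [(0)(-5) + (1)(0), (-1)(-5) + (0)(0)]ᵀ
= [0, 5]ᵀ
Result: (0, 5)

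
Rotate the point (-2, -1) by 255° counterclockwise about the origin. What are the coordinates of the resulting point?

Rotation matrix for 255°: [[cos 255°, -sin 255°], [sin 255°, cos 255°]] ≈ [[-0.258819, 0.965926], [-0.965926, -0.258819]]
[[-0.258819, 0.965926], [-0.965926, -0.258819]] × [-2, -1]ᵀ ≈ [-0.4483, 2.1907]ᵀ
Result: (-0.4483, 2.1907)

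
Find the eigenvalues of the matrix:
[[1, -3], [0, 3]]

Characteristic equation: det(A - λI) = 0
λ² - (trace)λ + (det) = 0
trace = 1 + 3 = 4, det = (1)(3) - (-3)(0) = 3
λ² - (4)λ + (3) = 0
λ = (4 ± √((4)² - 4·(3))) / 2 = (4 ± √4) / 2
Solving: λ = 1, 3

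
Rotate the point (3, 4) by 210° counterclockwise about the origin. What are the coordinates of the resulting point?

Rotation matrix for 210°: [[cos 210°, -sin 210°], [sin 210°, cos 210°]] ≈ [[-0.866025, 0.500000], [-0.500000, -0.866025]]
[[-0.866025, 0.500000], [-0.500000, -0.866025]] × [3, 4]ᵀ ≈ [-0.5981, -4.9641]ᵀ
Result: (-0.5981, -4.9641)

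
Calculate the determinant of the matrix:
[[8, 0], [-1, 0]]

For a 2×2 matrix [[a, b], [c, d]], det = ad - bc
det = (8)(0) - (0)(-1) = 0 - 0 = 0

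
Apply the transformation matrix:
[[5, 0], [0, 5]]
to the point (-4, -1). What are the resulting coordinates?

Matrix multiplication:
[[5, 0], [0, 5]] × [-4, -1]ᵀ
= [(5)(-4) + (0)(-1), (0)(-4) + (5)(-1)]ᵀ
= [-20, -5]ᵀ
Result: (-20, -5)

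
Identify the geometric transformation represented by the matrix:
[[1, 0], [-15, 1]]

This matrix represents: vertical shear with factor -15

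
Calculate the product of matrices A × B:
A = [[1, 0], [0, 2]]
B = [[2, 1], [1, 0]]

Matrix multiplication:
C[0][0] = 1×2 + 0×1 = 2
C[0][1] = 1×1 + 0×0 = 1
C[1][0] = 0×2 + 2×1 = 2
C[1][1] = 0×1 + 2×0 = 0
Result: [[2, 1], [2, 0]]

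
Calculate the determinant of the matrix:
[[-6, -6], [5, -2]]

For a 2×2 matrix [[a, b], [c, d]], det = ad - bc
det = (-6)(-2) - (-6)(5) = 12 - -30 = 42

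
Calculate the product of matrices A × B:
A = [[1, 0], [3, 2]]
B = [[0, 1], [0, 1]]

Matrix multiplication:
C[0][0] = 1×0 + 0×0 = 0
C[0][1] = 1×1 + 0×1 = 1
C[1][0] = 3×0 + 2×0 = 0
C[1][1] = 3×1 + 2×1 = 5
Result: [[0, 1], [0, 5]]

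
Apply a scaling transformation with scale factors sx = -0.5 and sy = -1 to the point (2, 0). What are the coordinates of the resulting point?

Scaling matrix:
[[-0.50, 0], [0, -1]]
Result: (2 × -0.5, 0 × -1) = (-1, 0)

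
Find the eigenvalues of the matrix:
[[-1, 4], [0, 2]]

Characteristic equation: det(A - λI) = 0
λ² - (trace)λ + (det) = 0
trace = -1 + 2 = 1, det = (-1)(2) - (4)(0) = -2
λ² - (1)λ + (-2) = 0
λ = (1 ± √((1)² - 4·(-2))) / 2 = (1 ± √9) / 2
Solving: λ = -1, 2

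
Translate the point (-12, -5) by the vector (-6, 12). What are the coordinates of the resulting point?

Translation by (-6, 12) (homogeneous matrix [[1, 0, -6], [0, 1, 12], [0, 0, 1]]):
x' = -12 + -6 = -18
y' = -5 + 12 = 7
Result: (-18, 7)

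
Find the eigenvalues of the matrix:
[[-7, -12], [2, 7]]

Characteristic equation: det(A - λI) = 0
λ² - (trace)λ + (det) = 0
trace = -7 + 7 = 0, det = (-7)(7) - (-12)(2) = -25
λ² - (0)λ + (-25) = 0
λ = (0 ± √((0)² - 4·(-25))) / 2 = (0 ± √100) / 2
Solving: λ = -5, 5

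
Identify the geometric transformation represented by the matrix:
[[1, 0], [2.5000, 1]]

This matrix represents: vertical shear with factor 2.5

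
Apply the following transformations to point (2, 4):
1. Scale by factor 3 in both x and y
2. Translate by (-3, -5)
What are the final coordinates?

Step 1: Scale (2, 4) by 3 → (6, 12)
Step 2: Translate by (-3, -5) → (3, 7)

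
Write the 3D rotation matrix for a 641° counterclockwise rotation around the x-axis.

Rotation matrix for counterclockwise 641° around x-axis:
cos(641°) = 0.1908, sin(641°) = -0.9816
Result: [[1, 0, 0], [0, 0.1908, 0.9816], [0, -0.9816, 0.1908]]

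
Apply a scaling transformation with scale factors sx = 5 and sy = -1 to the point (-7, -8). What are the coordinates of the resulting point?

Scaling matrix:
[[5, 0], [0, -1]]
Result: (-7 × 5, -8 × -1) = (-35, 8)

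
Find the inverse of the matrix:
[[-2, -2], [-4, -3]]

For [[a,b],[c,d]], inverse = (1/det)·[[d,-b],[-c,a]]
det = (-2)(-3) - (-2)(-4) = 6 - 8 = -2
Inverse = (1/-2)·[[-3, 2], [4, -2]]
= [[3/2, -1], [-2, 1]]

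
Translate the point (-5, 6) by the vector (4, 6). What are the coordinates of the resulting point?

Translation by (4, 6) (homogeneous matrix [[1, 0, 4], [0, 1, 6], [0, 0, 1]]):
x' = -5 + 4 = -1
y' = 6 + 6 = 12
Result: (-1, 12)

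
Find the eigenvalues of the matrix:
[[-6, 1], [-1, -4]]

Characteristic equation: det(A - λI) = 0
λ² - (trace)λ + (det) = 0
trace = -6 + -4 = -10, det = (-6)(-4) - (1)(-1) = 25
λ² - (-10)λ + (25) = 0
λ = (-10 ± √((-10)² - 4·(25))) / 2 = (-10 ± √0) / 2
Solving: λ = -5, -5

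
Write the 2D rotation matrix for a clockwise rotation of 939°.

Rotation matrix formula: [[cos θ, -sin θ], [sin θ, cos θ]]
A clockwise rotation by 939° is equivalent to a counterclockwise rotation by -939°.
For θ = -939°:
cos(-939°) = -0.7771
sin(-939°) = 0.6293
Result: [[-0.7771, -0.6293], [0.6293, -0.7771]]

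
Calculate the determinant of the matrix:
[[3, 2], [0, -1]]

For a 2×2 matrix [[a, b], [c, d]], det = ad - bc
det = (3)(-1) - (2)(0) = -3 - 0 = -3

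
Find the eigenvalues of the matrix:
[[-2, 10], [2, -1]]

Characteristic equation: det(A - λI) = 0
λ² - (trace)λ + (det) = 0
trace = -2 + -1 = -3, det = (-2)(-1) - (10)(2) = -18
λ² - (-3)λ + (-18) = 0
λ = (-3 ± √((-3)² - 4·(-18))) / 2 = (-3 ± √81) / 2
Solving: λ = -6, 3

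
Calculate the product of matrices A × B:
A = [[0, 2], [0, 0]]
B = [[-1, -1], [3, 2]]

Matrix multiplication:
C[0][0] = 0×-1 + 2×3 = 6
C[0][1] = 0×-1 + 2×2 = 4
C[1][0] = 0×-1 + 0×3 = 0
C[1][1] = 0×-1 + 0×2 = 0
Result: [[6, 4], [0, 0]]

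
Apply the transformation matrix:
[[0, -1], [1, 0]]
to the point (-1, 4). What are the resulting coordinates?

Matrix multiplication:
[[0, -1], [1, 0]] × [-1, 4]ᵀ
= [(0)(-1) + (-1)(4), (1)(-1) + (0)(4)]ᵀ
= [-4, -1]ᵀ
Result: (-4, -1)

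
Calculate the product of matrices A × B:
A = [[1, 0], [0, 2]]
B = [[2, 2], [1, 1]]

Matrix multiplication:
C[0][0] = 1×2 + 0×1 = 2
C[0][1] = 1×2 + 0×1 = 2
C[1][0] = 0×2 + 2×1 = 2
C[1][1] = 0×2 + 2×1 = 2
Result: [[2, 2], [2, 2]]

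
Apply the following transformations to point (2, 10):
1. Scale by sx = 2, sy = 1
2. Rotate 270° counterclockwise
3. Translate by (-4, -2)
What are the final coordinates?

Step 1: Scale → (4, 10)
Step 2: Rotate 270° → (10, -4)
Step 3: Translate → (6, -6)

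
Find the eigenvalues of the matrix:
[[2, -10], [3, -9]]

Characteristic equation: det(A - λI) = 0
λ² - (trace)λ + (det) = 0
trace = 2 + -9 = -7, det = (2)(-9) - (-10)(3) = 12
λ² - (-7)λ + (12) = 0
λ = (-7 ± √((-7)² - 4·(12))) / 2 = (-7 ± √1) / 2
Solving: λ = -4, -3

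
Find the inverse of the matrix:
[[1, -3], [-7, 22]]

For [[a,b],[c,d]], inverse = (1/det)·[[d,-b],[-c,a]]
det = (1)(22) - (-3)(-7) = 22 - 21 = 1
Inverse = [[22, 3], [7, 1]]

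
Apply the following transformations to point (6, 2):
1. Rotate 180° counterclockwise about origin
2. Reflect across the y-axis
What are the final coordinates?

Step 1: Rotate 180° → (-6, -2)
Step 2: Reflect across y-axis → (6, -2)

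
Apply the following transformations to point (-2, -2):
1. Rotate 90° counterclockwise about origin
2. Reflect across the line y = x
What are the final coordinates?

Step 1: Rotate 90° → (2, -2)
Step 2: Reflect across line y = x → (-2, 2)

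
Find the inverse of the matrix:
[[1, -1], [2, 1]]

For [[a,b],[c,d]], inverse = (1/det)·[[d,-b],[-c,a]]
det = (1)(1) - (-1)(2) = 1 - -2 = 3
Inverse = (1/3)·[[1, 1], [-2, 1]]
= [[1/3, 1/3], [-2/3, 1/3]]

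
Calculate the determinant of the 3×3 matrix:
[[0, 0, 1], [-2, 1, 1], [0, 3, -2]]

Expansion along first row:
det = 0·det([[1,1],[3,-2]]) - 0·det([[-2,1],[0,-2]]) + 1·det([[-2,1],[0,3]])
    = 0·(1·-2 - 1·3) - 0·(-2·-2 - 1·0) + 1·(-2·3 - 1·0)
    = 0·-5 - 0·4 + 1·-6
    = 0 + 0 + -6 = -6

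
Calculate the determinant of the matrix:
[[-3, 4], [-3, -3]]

For a 2×2 matrix [[a, b], [c, d]], det = ad - bc
det = (-3)(-3) - (4)(-3) = 9 - -12 = 21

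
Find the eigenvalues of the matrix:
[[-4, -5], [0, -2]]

Characteristic equation: det(A - λI) = 0
λ² - (trace)λ + (det) = 0
trace = -4 + -2 = -6, det = (-4)(-2) - (-5)(0) = 8
λ² - (-6)λ + (8) = 0
λ = (-6 ± √((-6)² - 4·(8))) / 2 = (-6 ± √4) / 2
Solving: λ = -4, -2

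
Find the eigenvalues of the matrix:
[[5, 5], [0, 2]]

Characteristic equation: det(A - λI) = 0
λ² - (trace)λ + (det) = 0
trace = 5 + 2 = 7, det = (5)(2) - (5)(0) = 10
λ² - (7)λ + (10) = 0
λ = (7 ± √((7)² - 4·(10))) / 2 = (7 ± √9) / 2
Solving: λ = 2, 5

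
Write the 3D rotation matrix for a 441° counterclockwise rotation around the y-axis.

Rotation matrix for counterclockwise 441° around y-axis:
cos(441°) = 0.1564, sin(441°) = 0.9877
Result: [[0.1564, 0, 0.9877], [0, 1, 0], [-0.9877, 0, 0.1564]]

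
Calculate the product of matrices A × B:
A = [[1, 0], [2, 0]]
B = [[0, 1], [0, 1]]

Matrix multiplication:
C[0][0] = 1×0 + 0×0 = 0
C[0][1] = 1×1 + 0×1 = 1
C[1][0] = 2×0 + 0×0 = 0
C[1][1] = 2×1 + 0×1 = 2
Result: [[0, 1], [0, 2]]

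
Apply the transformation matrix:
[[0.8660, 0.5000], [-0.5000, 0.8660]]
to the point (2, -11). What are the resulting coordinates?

Matrix multiplication:
[[0.8660, 0.5000], [-0.5000, 0.8660]] × [2, -11]ᵀ
= [(0.8660)(2) + (0.5000)(-11), (-0.5000)(2) + (0.8660)(-11)]ᵀ
= [-3.7680, -10.5260]ᵀ
Result: (-3.7680, -10.5260)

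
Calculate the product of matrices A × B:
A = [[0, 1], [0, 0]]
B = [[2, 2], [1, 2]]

Matrix multiplication:
C[0][0] = 0×2 + 1×1 = 1
C[0][1] = 0×2 + 1×2 = 2
C[1][0] = 0×2 + 0×1 = 0
C[1][1] = 0×2 + 0×2 = 0
Result: [[1, 2], [0, 0]]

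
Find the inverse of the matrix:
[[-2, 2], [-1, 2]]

For [[a,b],[c,d]], inverse = (1/det)·[[d,-b],[-c,a]]
det = (-2)(2) - (2)(-1) = -4 - -2 = -2
Inverse = (1/-2)·[[2, -2], [1, -2]]
= [[-1, 1], [-1/2, 1]]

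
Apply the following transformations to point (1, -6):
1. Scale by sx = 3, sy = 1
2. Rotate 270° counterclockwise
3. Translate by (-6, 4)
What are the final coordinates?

Step 1: Scale → (3, -6)
Step 2: Rotate 270° → (-6, -3)
Step 3: Translate → (-12, 1)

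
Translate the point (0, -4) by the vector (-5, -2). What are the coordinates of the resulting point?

Translation by (-5, -2) (homogeneous matrix [[1, 0, -5], [0, 1, -2], [0, 0, 1]]):
x' = 0 + -5 = -5
y' = -4 + -2 = -6
Result: (-5, -6)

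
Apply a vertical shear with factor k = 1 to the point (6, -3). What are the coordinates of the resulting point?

Shear matrix for vertical shear with factor k = 1:
[[1, 0], [1, 1]]
Result: (6, -3) → (6, 3)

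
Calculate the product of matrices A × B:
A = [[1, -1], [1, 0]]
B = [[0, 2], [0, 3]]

Matrix multiplication:
C[0][0] = 1×0 + -1×0 = 0
C[0][1] = 1×2 + -1×3 = -1
C[1][0] = 1×0 + 0×0 = 0
C[1][1] = 1×2 + 0×3 = 2
Result: [[0, -1], [0, 2]]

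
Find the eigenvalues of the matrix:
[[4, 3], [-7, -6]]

Characteristic equation: det(A - λI) = 0
λ² - (trace)λ + (det) = 0
trace = 4 + -6 = -2, det = (4)(-6) - (3)(-7) = -3
λ² - (-2)λ + (-3) = 0
λ = (-2 ± √((-2)² - 4·(-3))) / 2 = (-2 ± √16) / 2
Solving: λ = -3, 1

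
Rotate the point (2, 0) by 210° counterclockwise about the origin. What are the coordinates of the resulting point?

Rotation matrix for 210°: [[cos 210°, -sin 210°], [sin 210°, cos 210°]] ≈ [[-0.866025, 0.500000], [-0.500000, -0.866025]]
[[-0.866025, 0.500000], [-0.500000, -0.866025]] × [2, 0]ᵀ ≈ [-1.7321, -1]ᵀ
Result: (-1.7321, -1)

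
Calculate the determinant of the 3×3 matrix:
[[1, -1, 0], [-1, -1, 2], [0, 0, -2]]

Expansion along first row:
det = 1·det([[-1,2],[0,-2]]) - -1·det([[-1,2],[0,-2]]) + 0·det([[-1,-1],[0,0]])
    = 1·(-1·-2 - 2·0) - -1·(-1·-2 - 2·0) + 0·(-1·0 - -1·0)
    = 1·2 - -1·2 + 0·0
    = 2 + 2 + 0 = 4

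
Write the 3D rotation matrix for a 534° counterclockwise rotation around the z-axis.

Rotation matrix for counterclockwise 534° around z-axis:
cos(534°) = -0.9945, sin(534°) = 0.1045
Result: [[-0.9945, -0.1045, 0], [0.1045, -0.9945, 0], [0, 0, 1]]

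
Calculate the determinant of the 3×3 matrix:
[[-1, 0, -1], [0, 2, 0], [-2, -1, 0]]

Expansion along first row:
det = -1·det([[2,0],[-1,0]]) - 0·det([[0,0],[-2,0]]) + -1·det([[0,2],[-2,-1]])
    = -1·(2·0 - 0·-1) - 0·(0·0 - 0·-2) + -1·(0·-1 - 2·-2)
    = -1·0 - 0·0 + -1·4
    = 0 + 0 + -4 = -4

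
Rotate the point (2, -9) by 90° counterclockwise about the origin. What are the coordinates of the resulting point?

Rotation matrix for 90°: [[cos 90°, -sin 90°], [sin 90°, cos 90°]] = [[0, -1], [1, 0]]
[[0, -1], [1, 0]] × [2, -9]ᵀ = [9, 2]ᵀ
Result: (9, 2)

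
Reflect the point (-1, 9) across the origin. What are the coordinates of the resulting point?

Reflection across origin: (-1, 9) → (1, -9)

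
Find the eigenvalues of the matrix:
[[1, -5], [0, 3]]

Characteristic equation: det(A - λI) = 0
λ² - (trace)λ + (det) = 0
trace = 1 + 3 = 4, det = (1)(3) - (-5)(0) = 3
λ² - (4)λ + (3) = 0
λ = (4 ± √((4)² - 4·(3))) / 2 = (4 ± √4) / 2
Solving: λ = 1, 3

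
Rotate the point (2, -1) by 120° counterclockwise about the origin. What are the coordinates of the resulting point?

Rotation matrix for 120°: [[cos 120°, -sin 120°], [sin 120°, cos 120°]] ≈ [[-0.500000, -0.866025], [0.866025, -0.500000]]
[[-0.500000, -0.866025], [0.866025, -0.500000]] × [2, -1]ᵀ ≈ [-0.1340, 2.2321]ᵀ
Result: (-0.1340, 2.2321)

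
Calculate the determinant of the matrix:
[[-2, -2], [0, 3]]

For a 2×2 matrix [[a, b], [c, d]], det = ad - bc
det = (-2)(3) - (-2)(0) = -6 - 0 = -6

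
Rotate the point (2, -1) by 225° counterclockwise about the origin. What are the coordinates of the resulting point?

Rotation matrix for 225°: [[cos 225°, -sin 225°], [sin 225°, cos 225°]] ≈ [[-0.707107, 0.707107], [-0.707107, -0.707107]]
[[-0.707107, 0.707107], [-0.707107, -0.707107]] × [2, -1]ᵀ ≈ [-2.1213, -0.7071]ᵀ
Result: (-2.1213, -0.7071)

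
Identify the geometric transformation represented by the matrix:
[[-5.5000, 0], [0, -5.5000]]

This matrix represents: uniform scaling by factor -5.5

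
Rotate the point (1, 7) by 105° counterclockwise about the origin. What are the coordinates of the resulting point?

Rotation matrix for 105°: [[cos 105°, -sin 105°], [sin 105°, cos 105°]] ≈ [[-0.258819, -0.965926], [0.965926, -0.258819]]
[[-0.258819, -0.965926], [0.965926, -0.258819]] × [1, 7]ᵀ ≈ [-7.0203, -0.8458]ᵀ
Result: (-7.0203, -0.8458)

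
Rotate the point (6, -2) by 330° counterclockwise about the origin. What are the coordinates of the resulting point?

Rotation matrix for 330°: [[cos 330°, -sin 330°], [sin 330°, cos 330°]] ≈ [[0.866025, 0.500000], [-0.500000, 0.866025]]
[[0.866025, 0.500000], [-0.500000, 0.866025]] × [6, -2]ᵀ ≈ [4.1962, -4.7321]ᵀ
Result: (4.1962, -4.7321)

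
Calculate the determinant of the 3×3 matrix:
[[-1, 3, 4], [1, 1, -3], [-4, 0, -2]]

Expansion along first row:
det = -1·det([[1,-3],[0,-2]]) - 3·det([[1,-3],[-4,-2]]) + 4·det([[1,1],[-4,0]])
    = -1·(1·-2 - -3·0) - 3·(1·-2 - -3·-4) + 4·(1·0 - 1·-4)
    = -1·-2 - 3·-14 + 4·4
    = 2 + 42 + 16 = 60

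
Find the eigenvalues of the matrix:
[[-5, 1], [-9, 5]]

Characteristic equation: det(A - λI) = 0
λ² - (trace)λ + (det) = 0
trace = -5 + 5 = 0, det = (-5)(5) - (1)(-9) = -16
λ² - (0)λ + (-16) = 0
λ = (0 ± √((0)² - 4·(-16))) / 2 = (0 ± √64) / 2
Solving: λ = -4, 4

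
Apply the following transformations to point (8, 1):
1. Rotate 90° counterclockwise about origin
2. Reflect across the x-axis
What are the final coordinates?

Step 1: Rotate 90° → (-1, 8)
Step 2: Reflect across x-axis → (-1, -8)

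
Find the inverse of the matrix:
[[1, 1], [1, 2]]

For [[a,b],[c,d]], inverse = (1/det)·[[d,-b],[-c,a]]
det = (1)(2) - (1)(1) = 2 - 1 = 1
Inverse = [[2, -1], [-1, 1]]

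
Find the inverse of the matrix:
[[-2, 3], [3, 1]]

For [[a,b],[c,d]], inverse = (1/det)·[[d,-b],[-c,a]]
det = (-2)(1) - (3)(3) = -2 - 9 = -11
Inverse = (1/-11)·[[1, -3], [-3, -2]]
= [[-1/11, 3/11], [3/11, 2/11]]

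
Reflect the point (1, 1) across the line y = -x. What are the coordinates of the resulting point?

Reflection across line y = -x: (1, 1) → (-1, -1)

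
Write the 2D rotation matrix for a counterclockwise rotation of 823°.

Rotation matrix formula: [[cos θ, -sin θ], [sin θ, cos θ]]
For θ = 823°:
cos(823°) = -0.2250
sin(823°) = 0.9744
Result: [[-0.2250, -0.9744], [0.9744, -0.2250]]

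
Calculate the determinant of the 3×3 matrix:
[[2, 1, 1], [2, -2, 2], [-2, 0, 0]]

Expansion along first row:
det = 2·det([[-2,2],[0,0]]) - 1·det([[2,2],[-2,0]]) + 1·det([[2,-2],[-2,0]])
    = 2·(-2·0 - 2·0) - 1·(2·0 - 2·-2) + 1·(2·0 - -2·-2)
    = 2·0 - 1·4 + 1·-4
    = 0 + -4 + -4 = -8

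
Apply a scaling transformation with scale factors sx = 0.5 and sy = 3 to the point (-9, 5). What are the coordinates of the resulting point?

Scaling matrix:
[[0.50, 0], [0, 3]]
Result: (-9 × 0.5, 5 × 3) = (-4.5, 15)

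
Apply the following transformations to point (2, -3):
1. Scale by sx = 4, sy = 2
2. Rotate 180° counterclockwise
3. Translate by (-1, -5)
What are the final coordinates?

Step 1: Scale → (8, -6)
Step 2: Rotate 180° → (-8, 6)
Step 3: Translate → (-9, 1)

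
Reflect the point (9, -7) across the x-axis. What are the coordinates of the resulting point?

Reflection across x-axis: (9, -7) → (9, 7)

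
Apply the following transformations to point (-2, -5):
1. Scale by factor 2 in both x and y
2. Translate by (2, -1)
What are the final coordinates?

Step 1: Scale (-2, -5) by 2 → (-4, -10)
Step 2: Translate by (2, -1) → (-2, -11)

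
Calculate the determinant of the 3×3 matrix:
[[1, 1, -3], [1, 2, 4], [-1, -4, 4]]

Expansion along first row:
det = 1·det([[2,4],[-4,4]]) - 1·det([[1,4],[-1,4]]) + -3·det([[1,2],[-1,-4]])
    = 1·(2·4 - 4·-4) - 1·(1·4 - 4·-1) + -3·(1·-4 - 2·-1)
    = 1·24 - 1·8 + -3·-2
    = 24 + -8 + 6 = 22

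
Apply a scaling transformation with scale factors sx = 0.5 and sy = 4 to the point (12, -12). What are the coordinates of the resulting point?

Scaling matrix:
[[0.50, 0], [0, 4]]
Result: (12 × 0.5, -12 × 4) = (6, -48)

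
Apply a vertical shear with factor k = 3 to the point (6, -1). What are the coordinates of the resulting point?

Shear matrix for vertical shear with factor k = 3:
[[1, 0], [3, 1]]
Result: (6, -1) → (6, 17)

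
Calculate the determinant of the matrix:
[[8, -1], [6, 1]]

For a 2×2 matrix [[a, b], [c, d]], det = ad - bc
det = (8)(1) - (-1)(6) = 8 - -6 = 14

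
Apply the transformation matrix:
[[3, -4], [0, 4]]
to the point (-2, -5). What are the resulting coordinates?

Matrix multiplication:
[[3, -4], [0, 4]] × [-2, -5]ᵀ
= [(3)(-2) + (-4)(-5), (0)(-2) + (4)(-5)]ᵀ
= [14, -20]ᵀ
Result: (14, -20)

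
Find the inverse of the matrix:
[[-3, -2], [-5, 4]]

For [[a,b],[c,d]], inverse = (1/det)·[[d,-b],[-c,a]]
det = (-3)(4) - (-2)(-5) = -12 - 10 = -22
Inverse = (1/-22)·[[4, 2], [5, -3]]
= [[-2/11, -1/11], [-5/22, 3/22]]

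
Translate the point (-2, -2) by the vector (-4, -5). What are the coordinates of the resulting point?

Translation by (-4, -5) (homogeneous matrix [[1, 0, -4], [0, 1, -5], [0, 0, 1]]):
x' = -2 + -4 = -6
y' = -2 + -5 = -7
Result: (-6, -7)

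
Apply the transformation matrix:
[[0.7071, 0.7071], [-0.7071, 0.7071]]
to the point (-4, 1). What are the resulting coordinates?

Matrix multiplication:
[[0.7071, 0.7071], [-0.7071, 0.7071]] × [-4, 1]ᵀ
= [(0.7071)(-4) + (0.7071)(1), (-0.7071)(-4) + (0.7071)(1)]ᵀ
= [-2.1213, 3.5355]ᵀ
Result: (-2.1213, 3.5355)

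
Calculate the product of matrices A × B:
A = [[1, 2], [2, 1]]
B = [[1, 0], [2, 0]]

Matrix multiplication:
C[0][0] = 1×1 + 2×2 = 5
C[0][1] = 1×0 + 2×0 = 0
C[1][0] = 2×1 + 1×2 = 4
C[1][1] = 2×0 + 1×0 = 0
Result: [[5, 0], [4, 0]]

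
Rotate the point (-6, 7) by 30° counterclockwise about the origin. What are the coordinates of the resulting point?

Rotation matrix for 30°: [[cos 30°, -sin 30°], [sin 30°, cos 30°]] ≈ [[0.866025, -0.500000], [0.500000, 0.866025]]
[[0.866025, -0.500000], [0.500000, 0.866025]] × [-6, 7]ᵀ ≈ [-8.6962, 3.0622]ᵀ
Result: (-8.6962, 3.0622)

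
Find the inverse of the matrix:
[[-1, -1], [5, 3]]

For [[a,b],[c,d]], inverse = (1/det)·[[d,-b],[-c,a]]
det = (-1)(3) - (-1)(5) = -3 - -5 = 2
Inverse = (1/2)·[[3, 1], [-5, -1]]
= [[3/2, 1/2], [-5/2, -1/2]]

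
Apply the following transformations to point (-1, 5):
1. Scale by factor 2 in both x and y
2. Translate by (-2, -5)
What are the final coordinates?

Step 1: Scale (-1, 5) by 2 → (-2, 10)
Step 2: Translate by (-2, -5) → (-4, 5)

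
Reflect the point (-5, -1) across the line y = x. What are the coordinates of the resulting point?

Reflection across line y = x: (-5, -1) → (-1, -5)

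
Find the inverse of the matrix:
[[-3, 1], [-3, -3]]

For [[a,b],[c,d]], inverse = (1/det)·[[d,-b],[-c,a]]
det = (-3)(-3) - (1)(-3) = 9 - -3 = 12
Inverse = (1/12)·[[-3, -1], [3, -3]]
= [[-1/4, -1/12], [1/4, -1/4]]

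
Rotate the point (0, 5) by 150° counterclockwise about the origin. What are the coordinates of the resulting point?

Rotation matrix for 150°: [[cos 150°, -sin 150°], [sin 150°, cos 150°]] ≈ [[-0.866025, -0.500000], [0.500000, -0.866025]]
[[-0.866025, -0.500000], [0.500000, -0.866025]] × [0, 5]ᵀ ≈ [-2.5000, -4.3301]ᵀ
Result: (-2.5000, -4.3301)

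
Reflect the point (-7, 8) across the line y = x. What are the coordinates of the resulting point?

Reflection across line y = x: (-7, 8) → (8, -7)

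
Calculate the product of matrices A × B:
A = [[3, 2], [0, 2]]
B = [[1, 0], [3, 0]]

Matrix multiplication:
C[0][0] = 3×1 + 2×3 = 9
C[0][1] = 3×0 + 2×0 = 0
C[1][0] = 0×1 + 2×3 = 6
C[1][1] = 0×0 + 2×0 = 0
Result: [[9, 0], [6, 0]]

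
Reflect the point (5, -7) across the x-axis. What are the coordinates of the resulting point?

Reflection across x-axis: (5, -7) → (5, 7)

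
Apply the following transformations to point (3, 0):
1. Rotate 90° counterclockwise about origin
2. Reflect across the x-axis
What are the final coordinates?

Step 1: Rotate 90° → (0, 3)
Step 2: Reflect across x-axis → (0, -3)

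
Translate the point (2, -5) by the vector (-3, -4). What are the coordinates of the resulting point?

Translation by (-3, -4) (homogeneous matrix [[1, 0, -3], [0, 1, -4], [0, 0, 1]]):
x' = 2 + -3 = -1
y' = -5 + -4 = -9
Result: (-1, -9)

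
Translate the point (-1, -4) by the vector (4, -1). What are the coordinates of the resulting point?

Translation by (4, -1) (homogeneous matrix [[1, 0, 4], [0, 1, -1], [0, 0, 1]]):
x' = -1 + 4 = 3
y' = -4 + -1 = -5
Result: (3, -5)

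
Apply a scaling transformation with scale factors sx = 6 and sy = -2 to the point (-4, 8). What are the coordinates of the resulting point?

Scaling matrix:
[[6, 0], [0, -2]]
Result: (-4 × 6, 8 × -2) = (-24, -16)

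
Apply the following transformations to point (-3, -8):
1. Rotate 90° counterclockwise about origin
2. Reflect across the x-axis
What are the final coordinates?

Step 1: Rotate 90° → (8, -3)
Step 2: Reflect across x-axis → (8, 3)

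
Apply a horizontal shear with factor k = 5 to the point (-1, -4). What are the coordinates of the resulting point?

Shear matrix for horizontal shear with factor k = 5:
[[1, 5], [0, 1]]
Result: (-1, -4) → (-21, -4)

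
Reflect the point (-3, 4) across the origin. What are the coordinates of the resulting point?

Reflection across origin: (-3, 4) → (3, -4)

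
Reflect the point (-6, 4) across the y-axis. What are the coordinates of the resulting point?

Reflection across y-axis: (-6, 4) → (6, 4)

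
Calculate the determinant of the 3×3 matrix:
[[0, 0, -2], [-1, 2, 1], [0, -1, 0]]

Expansion along first row:
det = 0·det([[2,1],[-1,0]]) - 0·det([[-1,1],[0,0]]) + -2·det([[-1,2],[0,-1]])
    = 0·(2·0 - 1·-1) - 0·(-1·0 - 1·0) + -2·(-1·-1 - 2·0)
    = 0·1 - 0·0 + -2·1
    = 0 + 0 + -2 = -2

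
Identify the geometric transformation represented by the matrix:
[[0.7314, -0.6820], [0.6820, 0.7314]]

This matrix represents: rotation by 43° counterclockwise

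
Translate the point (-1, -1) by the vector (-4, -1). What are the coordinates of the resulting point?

Translation by (-4, -1) (homogeneous matrix [[1, 0, -4], [0, 1, -1], [0, 0, 1]]):
x' = -1 + -4 = -5
y' = -1 + -1 = -2
Result: (-5, -2)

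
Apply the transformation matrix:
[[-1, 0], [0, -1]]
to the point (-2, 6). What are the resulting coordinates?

Matrix multiplication:
[[-1, 0], [0, -1]] × [-2, 6]ᵀ
= [(-1)(-2) + (0)(6), (0)(-2) + (-1)(6)]ᵀ
= [2, -6]ᵀ
Result: (2, -6)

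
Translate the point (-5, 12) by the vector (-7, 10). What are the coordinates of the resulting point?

Translation by (-7, 10) (homogeneous matrix [[1, 0, -7], [0, 1, 10], [0, 0, 1]]):
x' = -5 + -7 = -12
y' = 12 + 10 = 22
Result: (-12, 22)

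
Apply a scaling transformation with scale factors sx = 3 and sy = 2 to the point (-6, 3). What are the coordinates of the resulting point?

Scaling matrix:
[[3, 0], [0, 2]]
Result: (-6 × 3, 3 × 2) = (-18, 6)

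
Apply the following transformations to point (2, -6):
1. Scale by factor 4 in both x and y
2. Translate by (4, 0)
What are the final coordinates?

Step 1: Scale (2, -6) by 4 → (8, -24)
Step 2: Translate by (4, 0) → (12, -24)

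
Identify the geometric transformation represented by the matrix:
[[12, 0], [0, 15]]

This matrix represents: non-uniform scaling by sx = 12, sy = 15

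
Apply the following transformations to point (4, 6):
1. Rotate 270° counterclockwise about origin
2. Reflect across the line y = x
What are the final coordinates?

Step 1: Rotate 270° → (6, -4)
Step 2: Reflect across line y = x → (-4, 6)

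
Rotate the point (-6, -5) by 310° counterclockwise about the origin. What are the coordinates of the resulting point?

Rotation matrix for 310°: [[cos 310°, -sin 310°], [sin 310°, cos 310°]] ≈ [[0.642788, 0.766044], [-0.766044, 0.642788]]
[[0.642788, 0.766044], [-0.766044, 0.642788]] × [-6, -5]ᵀ ≈ [-7.6869, 1.3823]ᵀ
Result: (-7.6869, 1.3823)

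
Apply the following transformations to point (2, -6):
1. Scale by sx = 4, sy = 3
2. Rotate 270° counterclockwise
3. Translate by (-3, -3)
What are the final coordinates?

Step 1: Scale → (8, -18)
Step 2: Rotate 270° → (-18, -8)
Step 3: Translate → (-21, -11)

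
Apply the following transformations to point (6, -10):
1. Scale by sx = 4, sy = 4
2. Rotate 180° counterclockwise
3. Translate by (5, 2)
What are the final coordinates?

Step 1: Scale → (24, -40)
Step 2: Rotate 180° → (-24, 40)
Step 3: Translate → (-19, 42)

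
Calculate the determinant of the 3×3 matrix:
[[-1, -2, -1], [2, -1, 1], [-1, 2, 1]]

Expansion along first row:
det = -1·det([[-1,1],[2,1]]) - -2·det([[2,1],[-1,1]]) + -1·det([[2,-1],[-1,2]])
    = -1·(-1·1 - 1·2) - -2·(2·1 - 1·-1) + -1·(2·2 - -1·-1)
    = -1·-3 - -2·3 + -1·3
    = 3 + 6 + -3 = 6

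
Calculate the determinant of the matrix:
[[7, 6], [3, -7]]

For a 2×2 matrix [[a, b], [c, d]], det = ad - bc
det = (7)(-7) - (6)(3) = -49 - 18 = -67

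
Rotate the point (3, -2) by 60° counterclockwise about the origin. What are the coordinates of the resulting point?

Rotation matrix for 60°: [[cos 60°, -sin 60°], [sin 60°, cos 60°]] ≈ [[0.500000, -0.866025], [0.866025, 0.500000]]
[[0.500000, -0.866025], [0.866025, 0.500000]] × [3, -2]ᵀ ≈ [3.2321, 1.5981]ᵀ
Result: (3.2321, 1.5981)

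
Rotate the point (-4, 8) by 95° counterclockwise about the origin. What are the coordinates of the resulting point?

Rotation matrix for 95°: [[cos 95°, -sin 95°], [sin 95°, cos 95°]] ≈ [[-0.087156, -0.996195], [0.996195, -0.087156]]
[[-0.087156, -0.996195], [0.996195, -0.087156]] × [-4, 8]ᵀ ≈ [-7.6209, -4.6820]ᵀ
Result: (-7.6209, -4.6820)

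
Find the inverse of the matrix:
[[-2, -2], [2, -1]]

For [[a,b],[c,d]], inverse = (1/det)·[[d,-b],[-c,a]]
det = (-2)(-1) - (-2)(2) = 2 - -4 = 6
Inverse = (1/6)·[[-1, 2], [-2, -2]]
= [[-1/6, 1/3], [-1/3, -1/3]]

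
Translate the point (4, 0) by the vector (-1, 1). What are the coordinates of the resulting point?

Translation by (-1, 1) (homogeneous matrix [[1, 0, -1], [0, 1, 1], [0, 0, 1]]):
x' = 4 + -1 = 3
y' = 0 + 1 = 1
Result: (3, 1)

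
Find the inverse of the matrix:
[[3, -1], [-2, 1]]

For [[a,b],[c,d]], inverse = (1/det)·[[d,-b],[-c,a]]
det = (3)(1) - (-1)(-2) = 3 - 2 = 1
Inverse = [[1, 1], [2, 3]]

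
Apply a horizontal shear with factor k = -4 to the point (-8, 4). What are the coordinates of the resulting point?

Shear matrix for horizontal shear with factor k = -4:
[[1, -4], [0, 1]]
Result: (-8, 4) → (-24, 4)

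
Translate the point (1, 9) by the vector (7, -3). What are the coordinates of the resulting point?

Translation by (7, -3) (homogeneous matrix [[1, 0, 7], [0, 1, -3], [0, 0, 1]]):
x' = 1 + 7 = 8
y' = 9 + -3 = 6
Result: (8, 6)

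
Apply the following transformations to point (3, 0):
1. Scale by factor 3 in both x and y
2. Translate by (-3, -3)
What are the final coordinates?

Step 1: Scale (3, 0) by 3 → (9, 0)
Step 2: Translate by (-3, -3) → (6, -3)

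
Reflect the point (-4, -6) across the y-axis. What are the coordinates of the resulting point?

Reflection across y-axis: (-4, -6) → (4, -6)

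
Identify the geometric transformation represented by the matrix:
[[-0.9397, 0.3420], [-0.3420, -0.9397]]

This matrix represents: rotation by 200° counterclockwise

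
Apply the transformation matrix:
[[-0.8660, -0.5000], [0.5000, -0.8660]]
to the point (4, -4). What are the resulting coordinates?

Matrix multiplication:
[[-0.8660, -0.5000], [0.5000, -0.8660]] × [4, -4]ᵀ
= [(-0.8660)(4) + (-0.5000)(-4), (0.5000)(4) + (-0.8660)(-4)]ᵀ
= [-1.4640, 5.4640]ᵀ
Result: (-1.4640, 5.4640)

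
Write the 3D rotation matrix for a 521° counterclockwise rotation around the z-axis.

Rotation matrix for counterclockwise 521° around z-axis:
cos(521°) = -0.9455, sin(521°) = 0.3256
Result: [[-0.9455, -0.3256, 0], [0.3256, -0.9455, 0], [0, 0, 1]]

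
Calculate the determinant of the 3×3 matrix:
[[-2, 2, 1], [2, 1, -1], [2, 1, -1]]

Expansion along first row:
det = -2·det([[1,-1],[1,-1]]) - 2·det([[2,-1],[2,-1]]) + 1·det([[2,1],[2,1]])
    = -2·(1·-1 - -1·1) - 2·(2·-1 - -1·2) + 1·(2·1 - 1·2)
    = -2·0 - 2·0 + 1·0
    = 0 + 0 + 0 = 0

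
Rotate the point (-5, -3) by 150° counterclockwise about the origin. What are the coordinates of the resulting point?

Rotation matrix for 150°: [[cos 150°, -sin 150°], [sin 150°, cos 150°]] ≈ [[-0.866025, -0.500000], [0.500000, -0.866025]]
[[-0.866025, -0.500000], [0.500000, -0.866025]] × [-5, -3]ᵀ ≈ [5.8301, 0.0981]ᵀ
Result: (5.8301, 0.0981)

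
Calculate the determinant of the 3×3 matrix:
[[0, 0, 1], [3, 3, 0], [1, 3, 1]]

Expansion along first row:
det = 0·det([[3,0],[3,1]]) - 0·det([[3,0],[1,1]]) + 1·det([[3,3],[1,3]])
    = 0·(3·1 - 0·3) - 0·(3·1 - 0·1) + 1·(3·3 - 3·1)
    = 0·3 - 0·3 + 1·6
    = 0 + 0 + 6 = 6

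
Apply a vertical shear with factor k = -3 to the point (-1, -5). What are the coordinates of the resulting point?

Shear matrix for vertical shear with factor k = -3:
[[1, 0], [-3, 1]]
Result: (-1, -5) → (-1, -2)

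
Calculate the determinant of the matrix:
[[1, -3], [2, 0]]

For a 2×2 matrix [[a, b], [c, d]], det = ad - bc
det = (1)(0) - (-3)(2) = 0 - -6 = 6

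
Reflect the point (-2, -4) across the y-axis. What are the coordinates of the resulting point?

Reflection across y-axis: (-2, -4) → (2, -4)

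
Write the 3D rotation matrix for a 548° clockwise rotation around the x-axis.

Rotation matrix for clockwise 548° around x-axis:
A clockwise rotation by 548° is a counterclockwise rotation by -548°.
cos(-548°) = -0.9903, sin(-548°) = 0.1392
Result: [[1, 0, 0], [0, -0.9903, -0.1392], [0, 0.1392, -0.9903]]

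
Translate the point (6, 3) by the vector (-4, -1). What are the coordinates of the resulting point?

Translation by (-4, -1) (homogeneous matrix [[1, 0, -4], [0, 1, -1], [0, 0, 1]]):
x' = 6 + -4 = 2
y' = 3 + -1 = 2
Result: (2, 2)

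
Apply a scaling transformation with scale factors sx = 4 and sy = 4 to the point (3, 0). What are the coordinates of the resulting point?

Scaling matrix:
[[4, 0], [0, 4]]
Result: (3 × 4, 0 × 4) = (12, 0)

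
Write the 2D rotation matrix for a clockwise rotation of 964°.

Rotation matrix formula: [[cos θ, -sin θ], [sin θ, cos θ]]
A clockwise rotation by 964° is equivalent to a counterclockwise rotation by -964°.
For θ = -964°:
cos(-964°) = -0.4384
sin(-964°) = 0.8988
Result: [[-0.4384, -0.8988], [0.8988, -0.4384]]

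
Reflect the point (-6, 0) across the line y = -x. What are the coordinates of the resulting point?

Reflection across line y = -x: (-6, 0) → (0, 6)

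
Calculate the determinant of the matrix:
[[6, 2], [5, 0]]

For a 2×2 matrix [[a, b], [c, d]], det = ad - bc
det = (6)(0) - (2)(5) = 0 - 10 = -10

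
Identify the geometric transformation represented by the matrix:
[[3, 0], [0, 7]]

This matrix represents: non-uniform scaling by sx = 3, sy = 7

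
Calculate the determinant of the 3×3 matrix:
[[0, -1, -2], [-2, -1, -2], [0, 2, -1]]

Expansion along first row:
det = 0·det([[-1,-2],[2,-1]]) - -1·det([[-2,-2],[0,-1]]) + -2·det([[-2,-1],[0,2]])
    = 0·(-1·-1 - -2·2) - -1·(-2·-1 - -2·0) + -2·(-2·2 - -1·0)
    = 0·5 - -1·2 + -2·-4
    = 0 + 2 + 8 = 10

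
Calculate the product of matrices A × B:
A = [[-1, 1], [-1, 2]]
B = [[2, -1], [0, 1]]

Matrix multiplication:
C[0][0] = -1×2 + 1×0 = -2
C[0][1] = -1×-1 + 1×1 = 2
C[1][0] = -1×2 + 2×0 = -2
C[1][1] = -1×-1 + 2×1 = 3
Result: [[-2, 2], [-2, 3]]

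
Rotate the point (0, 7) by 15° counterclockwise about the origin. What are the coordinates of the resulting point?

Rotation matrix for 15°: [[cos 15°, -sin 15°], [sin 15°, cos 15°]] ≈ [[0.965926, -0.258819], [0.258819, 0.965926]]
[[0.965926, -0.258819], [0.258819, 0.965926]] × [0, 7]ᵀ ≈ [-1.8117, 6.7615]ᵀ
Result: (-1.8117, 6.7615)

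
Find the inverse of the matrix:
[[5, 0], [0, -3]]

For [[a,b],[c,d]], inverse = (1/det)·[[d,-b],[-c,a]]
det = (5)(-3) - (0)(0) = -15 - 0 = -15
Inverse = (1/-15)·[[-3, 0], [0, 5]]
= [[1/5, 0], [0, -1/3]]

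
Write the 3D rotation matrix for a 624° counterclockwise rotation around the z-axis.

Rotation matrix for counterclockwise 624° around z-axis:
cos(624°) = -0.1045, sin(624°) = -0.9945
Result: [[-0.1045, 0.9945, 0], [-0.9945, -0.1045, 0], [0, 0, 1]]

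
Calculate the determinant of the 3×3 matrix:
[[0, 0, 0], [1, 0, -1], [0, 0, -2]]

Expansion along first row:
det = 0·det([[0,-1],[0,-2]]) - 0·det([[1,-1],[0,-2]]) + 0·det([[1,0],[0,0]])
    = 0·(0·-2 - -1·0) - 0·(1·-2 - -1·0) + 0·(1·0 - 0·0)
    = 0·0 - 0·-2 + 0·0
    = 0 + 0 + 0 = 0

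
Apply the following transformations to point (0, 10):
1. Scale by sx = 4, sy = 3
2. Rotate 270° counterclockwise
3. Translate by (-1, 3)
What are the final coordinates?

Step 1: Scale → (0, 30)
Step 2: Rotate 270° → (30, 0)
Step 3: Translate → (29, 3)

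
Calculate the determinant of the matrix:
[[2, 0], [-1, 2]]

For a 2×2 matrix [[a, b], [c, d]], det = ad - bc
det = (2)(2) - (0)(-1) = 4 - 0 = 4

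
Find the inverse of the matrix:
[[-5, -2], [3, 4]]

For [[a,b],[c,d]], inverse = (1/det)·[[d,-b],[-c,a]]
det = (-5)(4) - (-2)(3) = -20 - -6 = -14
Inverse = (1/-14)·[[4, 2], [-3, -5]]
= [[-2/7, -1/7], [3/14, 5/14]]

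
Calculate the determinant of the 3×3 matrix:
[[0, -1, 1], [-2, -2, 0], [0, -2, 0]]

Expansion along first row:
det = 0·det([[-2,0],[-2,0]]) - -1·det([[-2,0],[0,0]]) + 1·det([[-2,-2],[0,-2]])
    = 0·(-2·0 - 0·-2) - -1·(-2·0 - 0·0) + 1·(-2·-2 - -2·0)
    = 0·0 - -1·0 + 1·4
    = 0 + 0 + 4 = 4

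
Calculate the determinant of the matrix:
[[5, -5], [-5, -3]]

For a 2×2 matrix [[a, b], [c, d]], det = ad - bc
det = (5)(-3) - (-5)(-5) = -15 - 25 = -40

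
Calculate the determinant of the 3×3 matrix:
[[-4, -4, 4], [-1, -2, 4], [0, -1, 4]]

Expansion along first row:
det = -4·det([[-2,4],[-1,4]]) - -4·det([[-1,4],[0,4]]) + 4·det([[-1,-2],[0,-1]])
    = -4·(-2·4 - 4·-1) - -4·(-1·4 - 4·0) + 4·(-1·-1 - -2·0)
    = -4·-4 - -4·-4 + 4·1
    = 16 + -16 + 4 = 4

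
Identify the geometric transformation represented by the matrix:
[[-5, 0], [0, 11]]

This matrix represents: non-uniform scaling by sx = -5, sy = 11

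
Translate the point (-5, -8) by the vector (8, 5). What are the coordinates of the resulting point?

Translation by (8, 5) (homogeneous matrix [[1, 0, 8], [0, 1, 5], [0, 0, 1]]):
x' = -5 + 8 = 3
y' = -8 + 5 = -3
Result: (3, -3)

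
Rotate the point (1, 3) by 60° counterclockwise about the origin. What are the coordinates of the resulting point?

Rotation matrix for 60°: [[cos 60°, -sin 60°], [sin 60°, cos 60°]] ≈ [[0.500000, -0.866025], [0.866025, 0.500000]]
[[0.500000, -0.866025], [0.866025, 0.500000]] × [1, 3]ᵀ ≈ [-2.0981, 2.3660]ᵀ
Result: (-2.0981, 2.3660)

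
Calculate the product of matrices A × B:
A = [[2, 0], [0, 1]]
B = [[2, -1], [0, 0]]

Matrix multiplication:
C[0][0] = 2×2 + 0×0 = 4
C[0][1] = 2×-1 + 0×0 = -2
C[1][0] = 0×2 + 1×0 = 0
C[1][1] = 0×-1 + 1×0 = 0
Result: [[4, -2], [0, 0]]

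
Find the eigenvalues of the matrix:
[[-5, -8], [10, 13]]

Characteristic equation: det(A - λI) = 0
λ² - (trace)λ + (det) = 0
trace = -5 + 13 = 8, det = (-5)(13) - (-8)(10) = 15
λ² - (8)λ + (15) = 0
λ = (8 ± √((8)² - 4·(15))) / 2 = (8 ± √4) / 2
Solving: λ = 3, 5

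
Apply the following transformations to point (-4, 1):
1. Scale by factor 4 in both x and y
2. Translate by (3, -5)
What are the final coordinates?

Step 1: Scale (-4, 1) by 4 → (-16, 4)
Step 2: Translate by (3, -5) → (-13, -1)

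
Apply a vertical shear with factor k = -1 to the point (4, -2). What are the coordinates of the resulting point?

Shear matrix for vertical shear with factor k = -1:
[[1, 0], [-1, 1]]
Result: (4, -2) → (4, -6)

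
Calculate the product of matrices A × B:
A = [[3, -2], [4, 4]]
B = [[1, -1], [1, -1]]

Matrix multiplication:
C[0][0] = 3×1 + -2×1 = 1
C[0][1] = 3×-1 + -2×-1 = -1
C[1][0] = 4×1 + 4×1 = 8
C[1][1] = 4×-1 + 4×-1 = -8
Result: [[1, -1], [8, -8]]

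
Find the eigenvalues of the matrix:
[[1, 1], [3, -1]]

Characteristic equation: det(A - λI) = 0
λ² - (trace)λ + (det) = 0
trace = 1 + -1 = 0, det = (1)(-1) - (1)(3) = -4
λ² - (0)λ + (-4) = 0
λ = (0 ± √((0)² - 4·(-4))) / 2 = (0 ± √16) / 2
Solving: λ = -2, 2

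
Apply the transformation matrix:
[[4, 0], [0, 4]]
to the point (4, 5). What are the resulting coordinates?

Matrix multiplication:
[[4, 0], [0, 4]] × [4, 5]ᵀ
= [(4)(4) + (0)(5), (0)(4) + (4)(5)]ᵀ
= [16, 20]ᵀ
Result: (16, 20)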